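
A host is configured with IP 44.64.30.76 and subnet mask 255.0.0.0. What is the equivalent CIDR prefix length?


Binary: 11111111.00000000.00000000.00000000
Count leading 1s
Prefix: /8


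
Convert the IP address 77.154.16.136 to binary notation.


77 = 01001101
154 = 10011010
16 = 00010000
136 = 10001000
Binary: 01001101.10011010.00010000.10001000


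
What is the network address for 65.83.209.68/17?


IP:   01000001.01010011.11010001.01000100
Mask: 11111111.11111111.10000000.00000000
AND operation:
Net:  01000001.01010011.10000000.00000000
Network: 65.83.128.0/17


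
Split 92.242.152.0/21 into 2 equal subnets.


New prefix = 21 + 1 = 22
Each subnet has 1024 addresses
  92.242.152.0/22
  92.242.156.0/22
Subnets: 92.242.152.0/22, 92.242.156.0/22


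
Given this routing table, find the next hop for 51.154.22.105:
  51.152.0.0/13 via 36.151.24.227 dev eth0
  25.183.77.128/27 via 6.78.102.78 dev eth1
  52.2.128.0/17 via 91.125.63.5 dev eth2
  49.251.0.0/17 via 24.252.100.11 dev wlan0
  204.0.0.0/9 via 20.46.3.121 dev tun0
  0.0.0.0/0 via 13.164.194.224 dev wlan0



Longest prefix match for 51.154.22.105:
  /13 51.152.0.0: MATCH
  /27 25.183.77.128: no
  /17 52.2.128.0: no
  /17 49.251.0.0: no
  /9 204.0.0.0: no
  /0 0.0.0.0: MATCH
Selected: next-hop 36.151.24.227 via eth0 (matched /13)


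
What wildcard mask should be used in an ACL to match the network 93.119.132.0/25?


Subnet mask: 255.255.255.128
Wildcard = 255.255.255.255 - subnet mask
255 - 255 = 0
255 - 255 = 0
255 - 255 = 0
255 - 128 = 127
Wildcard: 0.0.0.127


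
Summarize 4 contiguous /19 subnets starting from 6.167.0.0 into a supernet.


Original prefix: /19
Number of subnets: 4 = 2^2
New prefix = 19 - 2 = 17
Supernet: 6.167.0.0/17


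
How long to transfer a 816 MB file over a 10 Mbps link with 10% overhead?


Effective throughput = 10 * (1 - 10/100) = 9 Mbps
File size in Mb = 816 * 8 = 6528 Mb
Time = 6528 / 9
Time = 725.3333 seconds


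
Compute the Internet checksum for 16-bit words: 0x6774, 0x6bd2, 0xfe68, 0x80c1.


Sum all words (with carry folding):
+ 0x6774 = 0x6774
+ 0x6bd2 = 0xd346
+ 0xfe68 = 0xd1af
+ 0x80c1 = 0x5271
One's complement: ~0x5271
Checksum = 0xad8e


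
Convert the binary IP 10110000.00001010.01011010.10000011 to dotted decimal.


10110000 = 176
00001010 = 10
01011010 = 90
10000011 = 131
IP: 176.10.90.131


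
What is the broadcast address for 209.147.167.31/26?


Network: 209.147.167.0/26
Host bits = 6
Set all host bits to 1:
Broadcast: 209.147.167.63


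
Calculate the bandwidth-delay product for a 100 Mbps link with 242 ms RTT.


BDP = bandwidth * RTT
= 100 Mbps * 242 ms
= 100 * 1e6 * 242 / 1000 bits
= 24200000 bits
= 3025000 bytes
= 2954.1016 KB
BDP = 24200000 bits (3025000 bytes)


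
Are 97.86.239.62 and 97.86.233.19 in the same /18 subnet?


Mask: 255.255.192.0
97.86.239.62 AND mask = 97.86.192.0
97.86.233.19 AND mask = 97.86.192.0
Yes, same subnet (97.86.192.0)


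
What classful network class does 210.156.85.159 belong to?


First octet: 210
Binary: 11010010
110xxxxx -> Class C (192-223)
Class C, default mask 255.255.255.0 (/24)


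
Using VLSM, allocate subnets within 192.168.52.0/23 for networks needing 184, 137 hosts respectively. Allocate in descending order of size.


184 hosts -> /24 (254 usable): 192.168.52.0/24
137 hosts -> /24 (254 usable): 192.168.53.0/24
Allocation: 192.168.52.0/24 (184 hosts, 254 usable); 192.168.53.0/24 (137 hosts, 254 usable)


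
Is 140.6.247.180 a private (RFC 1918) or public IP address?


RFC 1918 private ranges:
  10.0.0.0/8 (10.0.0.0 - 10.255.255.255)
  172.16.0.0/12 (172.16.0.0 - 172.31.255.255)
  192.168.0.0/16 (192.168.0.0 - 192.168.255.255)
Public (not in any RFC 1918 range)


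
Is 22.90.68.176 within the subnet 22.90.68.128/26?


Subnet network: 22.90.68.128
Test IP AND mask: 22.90.68.128
Yes, 22.90.68.176 is in 22.90.68.128/26


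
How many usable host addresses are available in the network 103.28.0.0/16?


Host bits = 32 - 16 = 16
Total addresses = 2^16 = 65536
Usable = total - 2 (network and broadcast)
Usable hosts: 65534


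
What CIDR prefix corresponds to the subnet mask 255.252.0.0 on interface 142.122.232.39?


Binary: 11111111.11111100.00000000.00000000
Count leading 1s
Prefix: /14


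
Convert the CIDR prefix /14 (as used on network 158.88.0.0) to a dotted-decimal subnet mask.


/14 means 14 network bits, 18 host bits
Binary: 11111111111111000000000000000000
Mask: 255.252.0.0


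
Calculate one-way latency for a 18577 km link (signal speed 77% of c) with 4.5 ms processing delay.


Speed = 0.77 * 3e5 km/s = 231000 km/s
Propagation delay = 18577 / 231000 = 0.0804 s = 80.4199 ms
Processing delay = 4.5 ms
Total one-way latency = 84.9199 ms


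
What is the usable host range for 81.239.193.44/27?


Network: 81.239.193.32
Broadcast: 81.239.193.63
First usable = network + 1
Last usable = broadcast - 1
Range: 81.239.193.33 to 81.239.193.62


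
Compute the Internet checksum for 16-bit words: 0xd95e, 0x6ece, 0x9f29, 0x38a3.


Sum all words (with carry folding):
+ 0xd95e = 0xd95e
+ 0x6ece = 0x482d
+ 0x9f29 = 0xe756
+ 0x38a3 = 0x1ffa
One's complement: ~0x1ffa
Checksum = 0xe005


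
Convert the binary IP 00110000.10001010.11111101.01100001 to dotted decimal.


00110000 = 48
10001010 = 138
11111101 = 253
01100001 = 97
IP: 48.138.253.97


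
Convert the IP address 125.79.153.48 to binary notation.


125 = 01111101
79 = 01001111
153 = 10011001
48 = 00110000
Binary: 01111101.01001111.10011001.00110000


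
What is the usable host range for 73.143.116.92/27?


Network: 73.143.116.64
Broadcast: 73.143.116.95
First usable = network + 1
Last usable = broadcast - 1
Range: 73.143.116.65 to 73.143.116.94


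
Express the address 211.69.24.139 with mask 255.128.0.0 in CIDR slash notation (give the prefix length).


Binary: 11111111.10000000.00000000.00000000
Count leading 1s
Prefix: /9


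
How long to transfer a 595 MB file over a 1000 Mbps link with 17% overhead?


Effective throughput = 1000 * (1 - 17/100) = 830 Mbps
File size in Mb = 595 * 8 = 4760 Mb
Time = 4760 / 830
Time = 5.7349 seconds


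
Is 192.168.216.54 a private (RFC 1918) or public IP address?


RFC 1918 private ranges:
  10.0.0.0/8 (10.0.0.0 - 10.255.255.255)
  172.16.0.0/12 (172.16.0.0 - 172.31.255.255)
  192.168.0.0/16 (192.168.0.0 - 192.168.255.255)
Private (in 192.168.0.0/16)


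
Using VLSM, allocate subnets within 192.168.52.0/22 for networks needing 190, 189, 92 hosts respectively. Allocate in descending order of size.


190 hosts -> /24 (254 usable): 192.168.52.0/24
189 hosts -> /24 (254 usable): 192.168.53.0/24
92 hosts -> /25 (126 usable): 192.168.54.0/25
Allocation: 192.168.52.0/24 (190 hosts, 254 usable); 192.168.53.0/24 (189 hosts, 254 usable); 192.168.54.0/25 (92 hosts, 126 usable)


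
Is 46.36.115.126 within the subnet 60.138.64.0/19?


Subnet network: 60.138.64.0
Test IP AND mask: 46.36.96.0
No, 46.36.115.126 is not in 60.138.64.0/19


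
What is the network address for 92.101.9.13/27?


IP:   01011100.01100101.00001001.00001101
Mask: 11111111.11111111.11111111.11100000
AND operation:
Net:  01011100.01100101.00001001.00000000
Network: 92.101.9.0/27


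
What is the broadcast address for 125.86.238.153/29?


Network: 125.86.238.152/29
Host bits = 3
Set all host bits to 1:
Broadcast: 125.86.238.159


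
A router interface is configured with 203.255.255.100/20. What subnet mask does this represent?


/20 means 20 network bits, 12 host bits
Binary: 11111111111111111111000000000000
Mask: 255.255.240.0


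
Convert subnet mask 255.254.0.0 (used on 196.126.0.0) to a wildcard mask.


Subnet mask: 255.254.0.0
Wildcard = 255.255.255.255 - subnet mask
255 - 255 = 0
255 - 254 = 1
255 - 0 = 255
255 - 0 = 255
Wildcard: 0.1.255.255


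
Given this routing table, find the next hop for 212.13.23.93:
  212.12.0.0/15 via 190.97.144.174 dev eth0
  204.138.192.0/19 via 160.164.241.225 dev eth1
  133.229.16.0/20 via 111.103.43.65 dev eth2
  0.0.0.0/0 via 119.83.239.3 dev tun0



Longest prefix match for 212.13.23.93:
  /15 212.12.0.0: MATCH
  /19 204.138.192.0: no
  /20 133.229.16.0: no
  /0 0.0.0.0: MATCH
Selected: next-hop 190.97.144.174 via eth0 (matched /15)


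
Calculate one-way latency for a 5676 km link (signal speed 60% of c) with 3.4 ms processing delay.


Speed = 0.6 * 3e5 km/s = 180000 km/s
Propagation delay = 5676 / 180000 = 0.0315 s = 31.5333 ms
Processing delay = 3.4 ms
Total one-way latency = 34.9333 ms


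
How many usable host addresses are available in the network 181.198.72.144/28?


Host bits = 32 - 28 = 4
Total addresses = 2^4 = 16
Usable = total - 2 (network and broadcast)
Usable hosts: 14


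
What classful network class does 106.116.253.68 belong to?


First octet: 106
Binary: 01101010
0xxxxxxx -> Class A (1-126)
Class A, default mask 255.0.0.0 (/8)


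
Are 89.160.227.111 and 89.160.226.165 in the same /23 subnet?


Mask: 255.255.254.0
89.160.227.111 AND mask = 89.160.226.0
89.160.226.165 AND mask = 89.160.226.0
Yes, same subnet (89.160.226.0)


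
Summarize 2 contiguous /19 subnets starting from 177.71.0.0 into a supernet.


Original prefix: /19
Number of subnets: 2 = 2^1
New prefix = 19 - 1 = 18
Supernet: 177.71.0.0/18


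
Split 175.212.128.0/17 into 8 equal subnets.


New prefix = 17 + 3 = 20
Each subnet has 4096 addresses
  175.212.128.0/20
  175.212.144.0/20
  175.212.160.0/20
  175.212.176.0/20
  175.212.192.0/20
  175.212.208.0/20
  175.212.224.0/20
  175.212.240.0/20
Subnets: 175.212.128.0/20, 175.212.144.0/20, 175.212.160.0/20, 175.212.176.0/20, 175.212.192.0/20, 175.212.208.0/20, 175.212.224.0/20, 175.212.240.0/20


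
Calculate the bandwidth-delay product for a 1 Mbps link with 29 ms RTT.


BDP = bandwidth * RTT
= 1 Mbps * 29 ms
= 1 * 1e6 * 29 / 1000 bits
= 29000 bits
= 3625 bytes
= 3.54 KB
BDP = 29000 bits (3625 bytes)


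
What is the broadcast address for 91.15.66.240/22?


Network: 91.15.64.0/22
Host bits = 10
Set all host bits to 1:
Broadcast: 91.15.67.255


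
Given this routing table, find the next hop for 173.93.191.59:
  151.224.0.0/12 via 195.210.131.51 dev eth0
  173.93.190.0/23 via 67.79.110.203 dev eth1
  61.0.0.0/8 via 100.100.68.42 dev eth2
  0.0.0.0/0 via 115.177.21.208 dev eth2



Longest prefix match for 173.93.191.59:
  /12 151.224.0.0: no
  /23 173.93.190.0: MATCH
  /8 61.0.0.0: no
  /0 0.0.0.0: MATCH
Selected: next-hop 67.79.110.203 via eth1 (matched /23)


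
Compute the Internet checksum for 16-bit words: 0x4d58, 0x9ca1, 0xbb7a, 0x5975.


Sum all words (with carry folding):
+ 0x4d58 = 0x4d58
+ 0x9ca1 = 0xe9f9
+ 0xbb7a = 0xa574
+ 0x5975 = 0xfee9
One's complement: ~0xfee9
Checksum = 0x0116


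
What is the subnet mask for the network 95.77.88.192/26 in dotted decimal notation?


/26 means 26 network bits, 6 host bits
Binary: 11111111111111111111111111000000
Mask: 255.255.255.192


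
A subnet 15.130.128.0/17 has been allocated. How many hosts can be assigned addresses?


Host bits = 32 - 17 = 15
Total addresses = 2^15 = 32768
Usable = total - 2 (network and broadcast)
Usable hosts: 32766


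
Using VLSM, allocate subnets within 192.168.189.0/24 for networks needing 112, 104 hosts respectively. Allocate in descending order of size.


112 hosts -> /25 (126 usable): 192.168.189.0/25
104 hosts -> /25 (126 usable): 192.168.189.128/25
Allocation: 192.168.189.0/25 (112 hosts, 126 usable); 192.168.189.128/25 (104 hosts, 126 usable)


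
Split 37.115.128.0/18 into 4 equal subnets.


New prefix = 18 + 2 = 20
Each subnet has 4096 addresses
  37.115.128.0/20
  37.115.144.0/20
  37.115.160.0/20
  37.115.176.0/20
Subnets: 37.115.128.0/20, 37.115.144.0/20, 37.115.160.0/20, 37.115.176.0/20


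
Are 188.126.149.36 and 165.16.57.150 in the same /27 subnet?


Mask: 255.255.255.224
188.126.149.36 AND mask = 188.126.149.32
165.16.57.150 AND mask = 165.16.57.128
No, different subnets (188.126.149.32 vs 165.16.57.128)


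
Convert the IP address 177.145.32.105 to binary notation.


177 = 10110001
145 = 10010001
32 = 00100000
105 = 01101001
Binary: 10110001.10010001.00100000.01101001


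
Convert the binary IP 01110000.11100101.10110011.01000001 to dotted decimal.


01110000 = 112
11100101 = 229
10110011 = 179
01000001 = 65
IP: 112.229.179.65


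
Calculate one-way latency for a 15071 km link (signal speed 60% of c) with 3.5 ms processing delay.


Speed = 0.6 * 3e5 km/s = 180000 km/s
Propagation delay = 15071 / 180000 = 0.0837 s = 83.7278 ms
Processing delay = 3.5 ms
Total one-way latency = 87.2278 ms


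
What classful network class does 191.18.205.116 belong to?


First octet: 191
Binary: 10111111
10xxxxxx -> Class B (128-191)
Class B, default mask 255.255.0.0 (/16)


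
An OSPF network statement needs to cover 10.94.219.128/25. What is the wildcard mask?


Subnet mask: 255.255.255.128
Wildcard = 255.255.255.255 - subnet mask
255 - 255 = 0
255 - 255 = 0
255 - 255 = 0
255 - 128 = 127
Wildcard: 0.0.0.127


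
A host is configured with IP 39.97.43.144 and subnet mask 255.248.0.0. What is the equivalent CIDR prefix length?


Binary: 11111111.11111000.00000000.00000000
Count leading 1s
Prefix: /13


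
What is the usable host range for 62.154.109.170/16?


Network: 62.154.0.0
Broadcast: 62.154.255.255
First usable = network + 1
Last usable = broadcast - 1
Range: 62.154.0.1 to 62.154.255.254


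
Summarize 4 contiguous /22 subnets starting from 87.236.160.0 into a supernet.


Original prefix: /22
Number of subnets: 4 = 2^2
New prefix = 22 - 2 = 20
Supernet: 87.236.160.0/20


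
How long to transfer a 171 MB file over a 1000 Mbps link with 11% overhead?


Effective throughput = 1000 * (1 - 11/100) = 890 Mbps
File size in Mb = 171 * 8 = 1368 Mb
Time = 1368 / 890
Time = 1.5371 seconds


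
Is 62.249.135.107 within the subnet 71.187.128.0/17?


Subnet network: 71.187.128.0
Test IP AND mask: 62.249.128.0
No, 62.249.135.107 is not in 71.187.128.0/17


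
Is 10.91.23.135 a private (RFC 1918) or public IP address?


RFC 1918 private ranges:
  10.0.0.0/8 (10.0.0.0 - 10.255.255.255)
  172.16.0.0/12 (172.16.0.0 - 172.31.255.255)
  192.168.0.0/16 (192.168.0.0 - 192.168.255.255)
Private (in 10.0.0.0/8)


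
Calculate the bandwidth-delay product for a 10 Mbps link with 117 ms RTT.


BDP = bandwidth * RTT
= 10 Mbps * 117 ms
= 10 * 1e6 * 117 / 1000 bits
= 1170000 bits
= 146250 bytes
= 142.8223 KB
BDP = 1170000 bits (146250 bytes)


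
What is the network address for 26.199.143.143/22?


IP:   00011010.11000111.10001111.10001111
Mask: 11111111.11111111.11111100.00000000
AND operation:
Net:  00011010.11000111.10001100.00000000
Network: 26.199.140.0/22


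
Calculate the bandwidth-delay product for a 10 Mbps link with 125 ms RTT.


BDP = bandwidth * RTT
= 10 Mbps * 125 ms
= 10 * 1e6 * 125 / 1000 bits
= 1250000 bits
= 156250 bytes
= 152.5879 KB
BDP = 1250000 bits (156250 bytes)


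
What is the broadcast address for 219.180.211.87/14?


Network: 219.180.0.0/14
Host bits = 18
Set all host bits to 1:
Broadcast: 219.183.255.255


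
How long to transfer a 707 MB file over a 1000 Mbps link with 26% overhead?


Effective throughput = 1000 * (1 - 26/100) = 740 Mbps
File size in Mb = 707 * 8 = 5656 Mb
Time = 5656 / 740
Time = 7.6432 seconds


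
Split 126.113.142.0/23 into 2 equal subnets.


New prefix = 23 + 1 = 24
Each subnet has 256 addresses
  126.113.142.0/24
  126.113.143.0/24
Subnets: 126.113.142.0/24, 126.113.143.0/24


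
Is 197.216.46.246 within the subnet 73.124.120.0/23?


Subnet network: 73.124.120.0
Test IP AND mask: 197.216.46.0
No, 197.216.46.246 is not in 73.124.120.0/23


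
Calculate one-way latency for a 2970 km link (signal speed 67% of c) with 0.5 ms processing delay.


Speed = 0.67 * 3e5 km/s = 201000 km/s
Propagation delay = 2970 / 201000 = 0.0148 s = 14.7761 ms
Processing delay = 0.5 ms
Total one-way latency = 15.2761 ms


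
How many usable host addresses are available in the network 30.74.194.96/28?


Host bits = 32 - 28 = 4
Total addresses = 2^4 = 16
Usable = total - 2 (network and broadcast)
Usable hosts: 14


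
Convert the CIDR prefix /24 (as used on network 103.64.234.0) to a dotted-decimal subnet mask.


/24 means 24 network bits, 8 host bits
Binary: 11111111111111111111111100000000
Mask: 255.255.255.0


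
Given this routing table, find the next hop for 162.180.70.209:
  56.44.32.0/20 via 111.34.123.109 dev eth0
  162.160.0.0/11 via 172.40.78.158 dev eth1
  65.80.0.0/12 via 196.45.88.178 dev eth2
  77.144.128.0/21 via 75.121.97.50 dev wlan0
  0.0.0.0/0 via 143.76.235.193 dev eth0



Longest prefix match for 162.180.70.209:
  /20 56.44.32.0: no
  /11 162.160.0.0: MATCH
  /12 65.80.0.0: no
  /21 77.144.128.0: no
  /0 0.0.0.0: MATCH
Selected: next-hop 172.40.78.158 via eth1 (matched /11)


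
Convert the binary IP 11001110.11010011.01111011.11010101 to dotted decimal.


11001110 = 206
11010011 = 211
01111011 = 123
11010101 = 213
IP: 206.211.123.213


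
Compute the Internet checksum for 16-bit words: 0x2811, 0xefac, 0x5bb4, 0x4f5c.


Sum all words (with carry folding):
+ 0x2811 = 0x2811
+ 0xefac = 0x17be
+ 0x5bb4 = 0x7372
+ 0x4f5c = 0xc2ce
One's complement: ~0xc2ce
Checksum = 0x3d31


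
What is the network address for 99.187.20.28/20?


IP:   01100011.10111011.00010100.00011100
Mask: 11111111.11111111.11110000.00000000
AND operation:
Net:  01100011.10111011.00010000.00000000
Network: 99.187.16.0/20


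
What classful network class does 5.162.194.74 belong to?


First octet: 5
Binary: 00000101
0xxxxxxx -> Class A (1-126)
Class A, default mask 255.0.0.0 (/8)


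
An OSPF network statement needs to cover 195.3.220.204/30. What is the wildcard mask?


Subnet mask: 255.255.255.252
Wildcard = 255.255.255.255 - subnet mask
255 - 255 = 0
255 - 255 = 0
255 - 255 = 0
255 - 252 = 3
Wildcard: 0.0.0.3


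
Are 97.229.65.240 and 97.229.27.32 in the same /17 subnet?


Mask: 255.255.128.0
97.229.65.240 AND mask = 97.229.0.0
97.229.27.32 AND mask = 97.229.0.0
Yes, same subnet (97.229.0.0)


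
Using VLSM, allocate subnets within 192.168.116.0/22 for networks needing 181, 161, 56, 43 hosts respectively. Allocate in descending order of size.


181 hosts -> /24 (254 usable): 192.168.116.0/24
161 hosts -> /24 (254 usable): 192.168.117.0/24
56 hosts -> /26 (62 usable): 192.168.118.0/26
43 hosts -> /26 (62 usable): 192.168.118.64/26
Allocation: 192.168.116.0/24 (181 hosts, 254 usable); 192.168.117.0/24 (161 hosts, 254 usable); 192.168.118.0/26 (56 hosts, 62 usable); 192.168.118.64/26 (43 hosts, 62 usable)


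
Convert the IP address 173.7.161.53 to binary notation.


173 = 10101101
7 = 00000111
161 = 10100001
53 = 00110101
Binary: 10101101.00000111.10100001.00110101


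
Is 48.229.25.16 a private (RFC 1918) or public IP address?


RFC 1918 private ranges:
  10.0.0.0/8 (10.0.0.0 - 10.255.255.255)
  172.16.0.0/12 (172.16.0.0 - 172.31.255.255)
  192.168.0.0/16 (192.168.0.0 - 192.168.255.255)
Public (not in any RFC 1918 range)


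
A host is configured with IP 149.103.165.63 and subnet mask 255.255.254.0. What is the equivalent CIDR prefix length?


Binary: 11111111.11111111.11111110.00000000
Count leading 1s
Prefix: /23


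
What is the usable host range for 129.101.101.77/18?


Network: 129.101.64.0
Broadcast: 129.101.127.255
First usable = network + 1
Last usable = broadcast - 1
Range: 129.101.64.1 to 129.101.127.254


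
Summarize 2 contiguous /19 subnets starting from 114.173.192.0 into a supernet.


Original prefix: /19
Number of subnets: 2 = 2^1
New prefix = 19 - 1 = 18
Supernet: 114.173.192.0/18


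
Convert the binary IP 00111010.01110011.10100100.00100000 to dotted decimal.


00111010 = 58
01110011 = 115
10100100 = 164
00100000 = 32
IP: 58.115.164.32


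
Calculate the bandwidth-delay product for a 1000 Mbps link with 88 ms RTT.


BDP = bandwidth * RTT
= 1000 Mbps * 88 ms
= 1000 * 1e6 * 88 / 1000 bits
= 88000000 bits
= 11000000 bytes
= 10742.1875 KB
BDP = 88000000 bits (11000000 bytes)


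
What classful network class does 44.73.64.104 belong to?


First octet: 44
Binary: 00101100
0xxxxxxx -> Class A (1-126)
Class A, default mask 255.0.0.0 (/8)


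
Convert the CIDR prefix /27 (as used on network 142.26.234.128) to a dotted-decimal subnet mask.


/27 means 27 network bits, 5 host bits
Binary: 11111111111111111111111111100000
Mask: 255.255.255.224


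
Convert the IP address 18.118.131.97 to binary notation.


18 = 00010010
118 = 01110110
131 = 10000011
97 = 01100001
Binary: 00010010.01110110.10000011.01100001


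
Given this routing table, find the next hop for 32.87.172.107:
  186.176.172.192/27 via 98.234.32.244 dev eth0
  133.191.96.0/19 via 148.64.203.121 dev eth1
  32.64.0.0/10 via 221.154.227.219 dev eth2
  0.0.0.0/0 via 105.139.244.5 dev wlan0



Longest prefix match for 32.87.172.107:
  /27 186.176.172.192: no
  /19 133.191.96.0: no
  /10 32.64.0.0: MATCH
  /0 0.0.0.0: MATCH
Selected: next-hop 221.154.227.219 via eth2 (matched /10)


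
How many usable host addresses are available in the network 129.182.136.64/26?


Host bits = 32 - 26 = 6
Total addresses = 2^6 = 64
Usable = total - 2 (network and broadcast)
Usable hosts: 62


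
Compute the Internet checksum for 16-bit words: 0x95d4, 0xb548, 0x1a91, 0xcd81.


Sum all words (with carry folding):
+ 0x95d4 = 0x95d4
+ 0xb548 = 0x4b1d
+ 0x1a91 = 0x65ae
+ 0xcd81 = 0x3330
One's complement: ~0x3330
Checksum = 0xcccf


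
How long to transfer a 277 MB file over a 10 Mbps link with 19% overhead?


Effective throughput = 10 * (1 - 19/100) = 8.1 Mbps
File size in Mb = 277 * 8 = 2216 Mb
Time = 2216 / 8.1
Time = 273.5802 seconds


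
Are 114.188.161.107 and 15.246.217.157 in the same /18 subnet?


Mask: 255.255.192.0
114.188.161.107 AND mask = 114.188.128.0
15.246.217.157 AND mask = 15.246.192.0
No, different subnets (114.188.128.0 vs 15.246.192.0)


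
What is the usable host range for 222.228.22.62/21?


Network: 222.228.16.0
Broadcast: 222.228.23.255
First usable = network + 1
Last usable = broadcast - 1
Range: 222.228.16.1 to 222.228.23.254


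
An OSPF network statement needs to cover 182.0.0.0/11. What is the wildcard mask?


Subnet mask: 255.224.0.0
Wildcard = 255.255.255.255 - subnet mask
255 - 255 = 0
255 - 224 = 31
255 - 0 = 255
255 - 0 = 255
Wildcard: 0.31.255.255


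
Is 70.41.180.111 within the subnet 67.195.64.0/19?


Subnet network: 67.195.64.0
Test IP AND mask: 70.41.160.0
No, 70.41.180.111 is not in 67.195.64.0/19


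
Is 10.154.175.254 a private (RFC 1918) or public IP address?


RFC 1918 private ranges:
  10.0.0.0/8 (10.0.0.0 - 10.255.255.255)
  172.16.0.0/12 (172.16.0.0 - 172.31.255.255)
  192.168.0.0/16 (192.168.0.0 - 192.168.255.255)
Private (in 10.0.0.0/8)


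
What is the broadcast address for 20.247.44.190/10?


Network: 20.192.0.0/10
Host bits = 22
Set all host bits to 1:
Broadcast: 20.255.255.255


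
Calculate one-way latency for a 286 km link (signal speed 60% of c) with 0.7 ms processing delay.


Speed = 0.6 * 3e5 km/s = 180000 km/s
Propagation delay = 286 / 180000 = 0.0016 s = 1.5889 ms
Processing delay = 0.7 ms
Total one-way latency = 2.2889 ms


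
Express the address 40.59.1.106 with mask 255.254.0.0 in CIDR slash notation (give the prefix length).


Binary: 11111111.11111110.00000000.00000000
Count leading 1s
Prefix: /15


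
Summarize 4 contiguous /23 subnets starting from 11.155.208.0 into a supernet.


Original prefix: /23
Number of subnets: 4 = 2^2
New prefix = 23 - 2 = 21
Supernet: 11.155.208.0/21


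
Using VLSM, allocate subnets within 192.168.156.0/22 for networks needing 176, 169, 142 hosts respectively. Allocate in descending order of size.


176 hosts -> /24 (254 usable): 192.168.156.0/24
169 hosts -> /24 (254 usable): 192.168.157.0/24
142 hosts -> /24 (254 usable): 192.168.158.0/24
Allocation: 192.168.156.0/24 (176 hosts, 254 usable); 192.168.157.0/24 (169 hosts, 254 usable); 192.168.158.0/24 (142 hosts, 254 usable)


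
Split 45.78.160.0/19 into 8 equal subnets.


New prefix = 19 + 3 = 22
Each subnet has 1024 addresses
  45.78.160.0/22
  45.78.164.0/22
  45.78.168.0/22
  45.78.172.0/22
  45.78.176.0/22
  45.78.180.0/22
  45.78.184.0/22
  45.78.188.0/22
Subnets: 45.78.160.0/22, 45.78.164.0/22, 45.78.168.0/22, 45.78.172.0/22, 45.78.176.0/22, 45.78.180.0/22, 45.78.184.0/22, 45.78.188.0/22


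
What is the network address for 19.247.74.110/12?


IP:   00010011.11110111.01001010.01101110
Mask: 11111111.11110000.00000000.00000000
AND operation:
Net:  00010011.11110000.00000000.00000000
Network: 19.240.0.0/12


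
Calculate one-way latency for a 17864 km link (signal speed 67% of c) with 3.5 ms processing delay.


Speed = 0.67 * 3e5 km/s = 201000 km/s
Propagation delay = 17864 / 201000 = 0.0889 s = 88.8756 ms
Processing delay = 3.5 ms
Total one-way latency = 92.3756 ms


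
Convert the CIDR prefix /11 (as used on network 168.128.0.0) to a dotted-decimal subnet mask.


/11 means 11 network bits, 21 host bits
Binary: 11111111111000000000000000000000
Mask: 255.224.0.0


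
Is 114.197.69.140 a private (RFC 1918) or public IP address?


RFC 1918 private ranges:
  10.0.0.0/8 (10.0.0.0 - 10.255.255.255)
  172.16.0.0/12 (172.16.0.0 - 172.31.255.255)
  192.168.0.0/16 (192.168.0.0 - 192.168.255.255)
Public (not in any RFC 1918 range)


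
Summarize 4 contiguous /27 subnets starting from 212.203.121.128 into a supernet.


Original prefix: /27
Number of subnets: 4 = 2^2
New prefix = 27 - 2 = 25
Supernet: 212.203.121.128/25


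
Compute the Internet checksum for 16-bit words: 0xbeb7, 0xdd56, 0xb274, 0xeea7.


Sum all words (with carry folding):
+ 0xbeb7 = 0xbeb7
+ 0xdd56 = 0x9c0e
+ 0xb274 = 0x4e83
+ 0xeea7 = 0x3d2b
One's complement: ~0x3d2b
Checksum = 0xc2d4


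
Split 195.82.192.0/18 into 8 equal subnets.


New prefix = 18 + 3 = 21
Each subnet has 2048 addresses
  195.82.192.0/21
  195.82.200.0/21
  195.82.208.0/21
  195.82.216.0/21
  195.82.224.0/21
  195.82.232.0/21
  195.82.240.0/21
  195.82.248.0/21
Subnets: 195.82.192.0/21, 195.82.200.0/21, 195.82.208.0/21, 195.82.216.0/21, 195.82.224.0/21, 195.82.232.0/21, 195.82.240.0/21, 195.82.248.0/21


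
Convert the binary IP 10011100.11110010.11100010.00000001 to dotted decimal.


10011100 = 156
11110010 = 242
11100010 = 226
00000001 = 1
IP: 156.242.226.1


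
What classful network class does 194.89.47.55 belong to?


First octet: 194
Binary: 11000010
110xxxxx -> Class C (192-223)
Class C, default mask 255.255.255.0 (/24)


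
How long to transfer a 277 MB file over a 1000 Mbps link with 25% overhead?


Effective throughput = 1000 * (1 - 25/100) = 750 Mbps
File size in Mb = 277 * 8 = 2216 Mb
Time = 2216 / 750
Time = 2.9547 seconds


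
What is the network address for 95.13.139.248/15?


IP:   01011111.00001101.10001011.11111000
Mask: 11111111.11111110.00000000.00000000
AND operation:
Net:  01011111.00001100.00000000.00000000
Network: 95.12.0.0/15


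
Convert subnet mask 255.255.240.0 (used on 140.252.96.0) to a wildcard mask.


Subnet mask: 255.255.240.0
Wildcard = 255.255.255.255 - subnet mask
255 - 255 = 0
255 - 255 = 0
255 - 240 = 15
255 - 0 = 255
Wildcard: 0.0.15.255


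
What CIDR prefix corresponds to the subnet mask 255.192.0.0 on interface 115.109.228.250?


Binary: 11111111.11000000.00000000.00000000
Count leading 1s
Prefix: /10


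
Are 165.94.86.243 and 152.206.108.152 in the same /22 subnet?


Mask: 255.255.252.0
165.94.86.243 AND mask = 165.94.84.0
152.206.108.152 AND mask = 152.206.108.0
No, different subnets (165.94.84.0 vs 152.206.108.0)


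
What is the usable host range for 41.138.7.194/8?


Network: 41.0.0.0
Broadcast: 41.255.255.255
First usable = network + 1
Last usable = broadcast - 1
Range: 41.0.0.1 to 41.255.255.254


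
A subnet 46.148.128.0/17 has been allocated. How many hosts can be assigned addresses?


Host bits = 32 - 17 = 15
Total addresses = 2^15 = 32768
Usable = total - 2 (network and broadcast)
Usable hosts: 32766


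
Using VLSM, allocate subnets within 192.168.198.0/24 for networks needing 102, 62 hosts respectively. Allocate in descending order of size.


102 hosts -> /25 (126 usable): 192.168.198.0/25
62 hosts -> /26 (62 usable): 192.168.198.128/26
Allocation: 192.168.198.0/25 (102 hosts, 126 usable); 192.168.198.128/26 (62 hosts, 62 usable)


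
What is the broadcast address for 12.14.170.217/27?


Network: 12.14.170.192/27
Host bits = 5
Set all host bits to 1:
Broadcast: 12.14.170.223


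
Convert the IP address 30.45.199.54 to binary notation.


30 = 00011110
45 = 00101101
199 = 11000111
54 = 00110110
Binary: 00011110.00101101.11000111.00110110


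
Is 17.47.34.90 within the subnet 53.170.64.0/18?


Subnet network: 53.170.64.0
Test IP AND mask: 17.47.0.0
No, 17.47.34.90 is not in 53.170.64.0/18


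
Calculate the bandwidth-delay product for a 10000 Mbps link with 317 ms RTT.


BDP = bandwidth * RTT
= 10000 Mbps * 317 ms
= 10000 * 1e6 * 317 / 1000 bits
= 3170000000 bits
= 396250000 bytes
= 386962.8906 KB
BDP = 3170000000 bits (396250000 bytes)


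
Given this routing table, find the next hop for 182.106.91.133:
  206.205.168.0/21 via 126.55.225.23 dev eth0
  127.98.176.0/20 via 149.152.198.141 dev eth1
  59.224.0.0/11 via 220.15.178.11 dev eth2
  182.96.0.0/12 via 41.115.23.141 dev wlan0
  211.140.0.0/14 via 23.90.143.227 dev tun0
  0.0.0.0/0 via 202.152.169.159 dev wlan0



Longest prefix match for 182.106.91.133:
  /21 206.205.168.0: no
  /20 127.98.176.0: no
  /11 59.224.0.0: no
  /12 182.96.0.0: MATCH
  /14 211.140.0.0: no
  /0 0.0.0.0: MATCH
Selected: next-hop 41.115.23.141 via wlan0 (matched /12)


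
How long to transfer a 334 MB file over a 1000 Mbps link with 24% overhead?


Effective throughput = 1000 * (1 - 24/100) = 760 Mbps
File size in Mb = 334 * 8 = 2672 Mb
Time = 2672 / 760
Time = 3.5158 seconds


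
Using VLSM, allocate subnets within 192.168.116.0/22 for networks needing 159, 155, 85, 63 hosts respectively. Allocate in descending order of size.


159 hosts -> /24 (254 usable): 192.168.116.0/24
155 hosts -> /24 (254 usable): 192.168.117.0/24
85 hosts -> /25 (126 usable): 192.168.118.0/25
63 hosts -> /25 (126 usable): 192.168.118.128/25
Allocation: 192.168.116.0/24 (159 hosts, 254 usable); 192.168.117.0/24 (155 hosts, 254 usable); 192.168.118.0/25 (85 hosts, 126 usable); 192.168.118.128/25 (63 hosts, 126 usable)


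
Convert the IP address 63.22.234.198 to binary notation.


63 = 00111111
22 = 00010110
234 = 11101010
198 = 11000110
Binary: 00111111.00010110.11101010.11000110


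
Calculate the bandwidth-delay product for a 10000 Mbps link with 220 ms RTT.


BDP = bandwidth * RTT
= 10000 Mbps * 220 ms
= 10000 * 1e6 * 220 / 1000 bits
= 2200000000 bits
= 275000000 bytes
= 268554.6875 KB
BDP = 2200000000 bits (275000000 bytes)


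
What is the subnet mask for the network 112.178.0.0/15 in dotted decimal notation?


/15 means 15 network bits, 17 host bits
Binary: 11111111111111100000000000000000
Mask: 255.254.0.0


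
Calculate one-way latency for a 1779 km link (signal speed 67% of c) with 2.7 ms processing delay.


Speed = 0.67 * 3e5 km/s = 201000 km/s
Propagation delay = 1779 / 201000 = 0.0089 s = 8.8507 ms
Processing delay = 2.7 ms
Total one-way latency = 11.5507 ms


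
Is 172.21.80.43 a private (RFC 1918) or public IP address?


RFC 1918 private ranges:
  10.0.0.0/8 (10.0.0.0 - 10.255.255.255)
  172.16.0.0/12 (172.16.0.0 - 172.31.255.255)
  192.168.0.0/16 (192.168.0.0 - 192.168.255.255)
Private (in 172.16.0.0/12)


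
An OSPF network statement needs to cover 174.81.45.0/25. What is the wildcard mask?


Subnet mask: 255.255.255.128
Wildcard = 255.255.255.255 - subnet mask
255 - 255 = 0
255 - 255 = 0
255 - 255 = 0
255 - 128 = 127
Wildcard: 0.0.0.127


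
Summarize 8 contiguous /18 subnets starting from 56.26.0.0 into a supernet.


Original prefix: /18
Number of subnets: 8 = 2^3
New prefix = 18 - 3 = 15
Supernet: 56.26.0.0/15


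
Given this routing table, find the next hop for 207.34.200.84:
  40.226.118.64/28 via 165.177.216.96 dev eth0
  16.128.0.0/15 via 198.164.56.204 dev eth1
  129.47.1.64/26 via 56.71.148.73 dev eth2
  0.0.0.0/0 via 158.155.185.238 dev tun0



Longest prefix match for 207.34.200.84:
  /28 40.226.118.64: no
  /15 16.128.0.0: no
  /26 129.47.1.64: no
  /0 0.0.0.0: MATCH
Selected: next-hop 158.155.185.238 via tun0 (matched /0)


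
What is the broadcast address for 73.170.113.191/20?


Network: 73.170.112.0/20
Host bits = 12
Set all host bits to 1:
Broadcast: 73.170.127.255


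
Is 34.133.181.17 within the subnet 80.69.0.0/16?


Subnet network: 80.69.0.0
Test IP AND mask: 34.133.0.0
No, 34.133.181.17 is not in 80.69.0.0/16


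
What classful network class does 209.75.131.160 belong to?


First octet: 209
Binary: 11010001
110xxxxx -> Class C (192-223)
Class C, default mask 255.255.255.0 (/24)


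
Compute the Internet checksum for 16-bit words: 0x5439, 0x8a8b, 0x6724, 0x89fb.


Sum all words (with carry folding):
+ 0x5439 = 0x5439
+ 0x8a8b = 0xdec4
+ 0x6724 = 0x45e9
+ 0x89fb = 0xcfe4
One's complement: ~0xcfe4
Checksum = 0x301b


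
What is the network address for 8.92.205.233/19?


IP:   00001000.01011100.11001101.11101001
Mask: 11111111.11111111.11100000.00000000
AND operation:
Net:  00001000.01011100.11000000.00000000
Network: 8.92.192.0/19


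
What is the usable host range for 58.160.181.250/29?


Network: 58.160.181.248
Broadcast: 58.160.181.255
First usable = network + 1
Last usable = broadcast - 1
Range: 58.160.181.249 to 58.160.181.254


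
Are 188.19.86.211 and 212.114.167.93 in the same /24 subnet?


Mask: 255.255.255.0
188.19.86.211 AND mask = 188.19.86.0
212.114.167.93 AND mask = 212.114.167.0
No, different subnets (188.19.86.0 vs 212.114.167.0)


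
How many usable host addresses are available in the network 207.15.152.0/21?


Host bits = 32 - 21 = 11
Total addresses = 2^11 = 2048
Usable = total - 2 (network and broadcast)
Usable hosts: 2046


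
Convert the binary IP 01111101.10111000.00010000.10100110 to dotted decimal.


01111101 = 125
10111000 = 184
00010000 = 16
10100110 = 166
IP: 125.184.16.166


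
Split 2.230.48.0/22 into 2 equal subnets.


New prefix = 22 + 1 = 23
Each subnet has 512 addresses
  2.230.48.0/23
  2.230.50.0/23
Subnets: 2.230.48.0/23, 2.230.50.0/23


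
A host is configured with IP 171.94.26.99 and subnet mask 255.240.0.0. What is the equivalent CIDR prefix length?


Binary: 11111111.11110000.00000000.00000000
Count leading 1s
Prefix: /12


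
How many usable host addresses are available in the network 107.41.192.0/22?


Host bits = 32 - 22 = 10
Total addresses = 2^10 = 1024
Usable = total - 2 (network and broadcast)
Usable hosts: 1022


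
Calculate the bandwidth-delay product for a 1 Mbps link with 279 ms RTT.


BDP = bandwidth * RTT
= 1 Mbps * 279 ms
= 1 * 1e6 * 279 / 1000 bits
= 279000 bits
= 34875 bytes
= 34.0576 KB
BDP = 279000 bits (34875 bytes)


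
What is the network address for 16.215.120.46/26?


IP:   00010000.11010111.01111000.00101110
Mask: 11111111.11111111.11111111.11000000
AND operation:
Net:  00010000.11010111.01111000.00000000
Network: 16.215.120.0/26


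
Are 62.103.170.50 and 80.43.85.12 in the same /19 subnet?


Mask: 255.255.224.0
62.103.170.50 AND mask = 62.103.160.0
80.43.85.12 AND mask = 80.43.64.0
No, different subnets (62.103.160.0 vs 80.43.64.0)


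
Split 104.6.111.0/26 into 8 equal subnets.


New prefix = 26 + 3 = 29
Each subnet has 8 addresses
  104.6.111.0/29
  104.6.111.8/29
  104.6.111.16/29
  104.6.111.24/29
  104.6.111.32/29
  104.6.111.40/29
  104.6.111.48/29
  104.6.111.56/29
Subnets: 104.6.111.0/29, 104.6.111.8/29, 104.6.111.16/29, 104.6.111.24/29, 104.6.111.32/29, 104.6.111.40/29, 104.6.111.48/29, 104.6.111.56/29


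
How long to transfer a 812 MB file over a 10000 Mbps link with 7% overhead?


Effective throughput = 10000 * (1 - 7/100) = 9300 Mbps
File size in Mb = 812 * 8 = 6496 Mb
Time = 6496 / 9300
Time = 0.6985 seconds


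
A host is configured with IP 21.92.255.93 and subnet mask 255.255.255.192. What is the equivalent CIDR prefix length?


Binary: 11111111.11111111.11111111.11000000
Count leading 1s
Prefix: /26


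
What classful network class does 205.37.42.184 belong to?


First octet: 205
Binary: 11001101
110xxxxx -> Class C (192-223)
Class C, default mask 255.255.255.0 (/24)


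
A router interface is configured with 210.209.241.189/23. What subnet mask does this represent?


/23 means 23 network bits, 9 host bits
Binary: 11111111111111111111111000000000
Mask: 255.255.254.0


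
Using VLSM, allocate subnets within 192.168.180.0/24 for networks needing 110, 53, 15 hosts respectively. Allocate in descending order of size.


110 hosts -> /25 (126 usable): 192.168.180.0/25
53 hosts -> /26 (62 usable): 192.168.180.128/26
15 hosts -> /27 (30 usable): 192.168.180.192/27
Allocation: 192.168.180.0/25 (110 hosts, 126 usable); 192.168.180.128/26 (53 hosts, 62 usable); 192.168.180.192/27 (15 hosts, 30 usable)


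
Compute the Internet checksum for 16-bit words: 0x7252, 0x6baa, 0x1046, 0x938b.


Sum all words (with carry folding):
+ 0x7252 = 0x7252
+ 0x6baa = 0xddfc
+ 0x1046 = 0xee42
+ 0x938b = 0x81ce
One's complement: ~0x81ce
Checksum = 0x7e31


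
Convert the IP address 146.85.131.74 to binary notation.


146 = 10010010
85 = 01010101
131 = 10000011
74 = 01001010
Binary: 10010010.01010101.10000011.01001010


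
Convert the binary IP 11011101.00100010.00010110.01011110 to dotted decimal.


11011101 = 221
00100010 = 34
00010110 = 22
01011110 = 94
IP: 221.34.22.94


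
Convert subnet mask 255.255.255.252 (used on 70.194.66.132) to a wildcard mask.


Subnet mask: 255.255.255.252
Wildcard = 255.255.255.255 - subnet mask
255 - 255 = 0
255 - 255 = 0
255 - 255 = 0
255 - 252 = 3
Wildcard: 0.0.0.3


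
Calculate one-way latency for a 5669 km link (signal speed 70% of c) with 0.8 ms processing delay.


Speed = 0.7 * 3e5 km/s = 210000 km/s
Propagation delay = 5669 / 210000 = 0.027 s = 26.9952 ms
Processing delay = 0.8 ms
Total one-way latency = 27.7952 ms


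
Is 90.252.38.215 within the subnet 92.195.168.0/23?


Subnet network: 92.195.168.0
Test IP AND mask: 90.252.38.0
No, 90.252.38.215 is not in 92.195.168.0/23


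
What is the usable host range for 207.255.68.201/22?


Network: 207.255.68.0
Broadcast: 207.255.71.255
First usable = network + 1
Last usable = broadcast - 1
Range: 207.255.68.1 to 207.255.71.254


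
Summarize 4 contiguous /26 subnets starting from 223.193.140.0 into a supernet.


Original prefix: /26
Number of subnets: 4 = 2^2
New prefix = 26 - 2 = 24
Supernet: 223.193.140.0/24


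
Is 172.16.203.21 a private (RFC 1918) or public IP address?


RFC 1918 private ranges:
  10.0.0.0/8 (10.0.0.0 - 10.255.255.255)
  172.16.0.0/12 (172.16.0.0 - 172.31.255.255)
  192.168.0.0/16 (192.168.0.0 - 192.168.255.255)
Private (in 172.16.0.0/12)


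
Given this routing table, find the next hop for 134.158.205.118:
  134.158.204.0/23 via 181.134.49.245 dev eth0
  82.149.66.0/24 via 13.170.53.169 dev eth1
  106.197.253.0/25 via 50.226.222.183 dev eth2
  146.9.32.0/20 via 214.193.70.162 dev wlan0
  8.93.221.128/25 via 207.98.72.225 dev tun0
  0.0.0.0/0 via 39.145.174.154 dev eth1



Longest prefix match for 134.158.205.118:
  /23 134.158.204.0: MATCH
  /24 82.149.66.0: no
  /25 106.197.253.0: no
  /20 146.9.32.0: no
  /25 8.93.221.128: no
  /0 0.0.0.0: MATCH
Selected: next-hop 181.134.49.245 via eth0 (matched /23)
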